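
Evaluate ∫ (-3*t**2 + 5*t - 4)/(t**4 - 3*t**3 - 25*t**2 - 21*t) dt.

4*log(t)/21 - 29*log(t - 7)/140 - 3*log(t + 1)/4 + 23*log(t + 3)/30 + C

Factor the denominator: t*(t - 7)*(t + 1)*(t + 3).
Partial-fraction decomposition: 23/(30*(t + 3)) - 3/(4*(t + 1)) - 29/(140*(t - 7)) + 4/(21*t).
Integrate each term: A/(t−a) contributes A·log|t−a|.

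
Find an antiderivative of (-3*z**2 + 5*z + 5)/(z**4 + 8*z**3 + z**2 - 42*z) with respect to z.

Factor the denominator: z*(z - 2)*(z + 3)*(z + 7).
Partial-fraction decomposition: 59/(84*(z + 7)) - 37/(60*(z + 3)) + 1/(30*(z - 2)) - 5/(42*z).
Integrate each term: A/(z−a) contributes A·log|z−a|.

-5*log(z)/42 + log(z - 2)/30 - 37*log(z + 3)/60 + 59*log(z + 7)/84 + C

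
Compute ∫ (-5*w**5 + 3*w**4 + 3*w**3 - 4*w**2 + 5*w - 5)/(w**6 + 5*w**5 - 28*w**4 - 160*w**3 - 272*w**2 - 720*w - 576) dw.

Factor the denominator: (w - 6)*(w + 1)*(w + 4)*(w + 6)*(w**2 + 4).
Partial-fraction decomposition: (59*w + 348)/(800*(w**2 + 4)) - 41941/(4800*(w + 6)) + 1869/(400*(w + 4)) + 3/(175*(w + 1)) - 34463/(33600*(w - 6)).
Integrate each term; A/(w−a) gives A·log|w−a|; the (Bw+D)/(w²+p²) term gives a log and an atan.

-34463*log(w - 6)/33600 + 3*log(w + 1)/175 + 1869*log(w + 4)/400 - 41941*log(w + 6)/4800 + 59*log(w**2 + 4)/1600 + 87*atan(w/2)/400 + C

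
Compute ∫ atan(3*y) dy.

Use integration by parts with u = arctan(3*y), dv = dy.
Then du = 3/(9*y**2 + 1) dy.

y*atan(3*y) - log(9*y**2 + 1)/6 + C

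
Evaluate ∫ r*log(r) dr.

r**2*log(r)/2 - r**2/4 + C

Use integration by parts with u = log(r), dv = r dr.
Then du = 1/r dr and v = r**2/2.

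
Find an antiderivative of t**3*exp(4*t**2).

Let u = t², du = 2t dt; rewrite as (1/2)∫ u^1·exp(4u) du.
Now integrate by parts 1 time.

(4*t**2 - 1)*exp(4*t**2)/32 + C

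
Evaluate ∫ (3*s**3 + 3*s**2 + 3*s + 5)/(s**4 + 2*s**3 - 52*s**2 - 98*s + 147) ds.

Factor the denominator: (s - 7)*(s - 1)*(s + 3)*(s + 7).
Partial-fraction decomposition: 449/(224*(s + 7)) - 29/(80*(s + 3)) - 7/(96*(s - 1)) + 601/(420*(s - 7)).
Integrate each term: A/(s−a) contributes A·log|s−a|.

601*log(s - 7)/420 - 7*log(s - 1)/96 - 29*log(s + 3)/80 + 449*log(s + 7)/224 + C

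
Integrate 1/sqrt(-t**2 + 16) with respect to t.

asin(t/4) + C

Substitute t = 4·sin(θ), so dt = 4·cos(θ) dθ and the radical becomes sqrt(-t**2 + 16) = 4·cos(θ) by the Pythagorean identity.
Integrate the resulting trig expression in θ, then back-substitute θ = asin(t/4), sin(θ) = t/4, cos(θ) = sqrt(-t**2 + 16)/4 (absorbing any constant into C).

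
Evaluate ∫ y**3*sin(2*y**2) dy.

Let u = y², du = 2y dy; rewrite as (1/2)∫ u^1·sin(2u) du.
Now integrate by parts 1 time.

-y**2*cos(2*y**2)/4 + sin(2*y**2)/8 + C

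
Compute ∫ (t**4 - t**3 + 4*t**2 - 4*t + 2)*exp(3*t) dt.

(27*t**4 - 63*t**3 + 171*t**2 - 222*t + 128)*exp(3*t)/81 + C

Use integration by parts with u = t**4 - t**3 + 4*t**2 - 4*t + 2, dv = exp(3*t) dt, so v = exp(3*t)/3.
Apply parts 4 times (tabular method): alternate signs, differentiate u down to 0, integrate dv up.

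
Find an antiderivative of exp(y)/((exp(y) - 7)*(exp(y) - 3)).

log(exp(y) - 7)/4 - log(exp(y) - 3)/4 + C

Let u = e^y, du = e^y dy.
The integral becomes ∫ du/((u-3)(u-7)); decompose into partial fractions.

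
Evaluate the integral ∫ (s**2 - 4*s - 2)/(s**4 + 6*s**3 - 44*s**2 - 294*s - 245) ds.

Factor the denominator: (s - 7)*(s + 1)*(s + 5)*(s + 7).
Partial-fraction decomposition: -25/(56*(s + 7)) + 43/(96*(s + 5)) - 1/(64*(s + 1)) + 19/(1344*(s - 7)).
Integrate each term: A/(s−a) contributes A·log|s−a|.

19*log(s - 7)/1344 - log(s + 1)/64 + 43*log(s + 5)/96 - 25*log(s + 7)/56 + C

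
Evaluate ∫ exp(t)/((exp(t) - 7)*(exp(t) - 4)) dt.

log(exp(t) - 7)/3 - log(exp(t) - 4)/3 + C

Let u = e^t, du = e^t dt.
The integral becomes ∫ du/((u-4)(u-7)); decompose into partial fractions.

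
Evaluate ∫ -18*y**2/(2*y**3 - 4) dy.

-3*log(2*y**3 - 4) + C

Let u = 2*y**3 - 4, so du = (6*y**2) dy.
Rewriting, the integral becomes -3·∫ 1/u du = -3·log(u).
Substituting back, u = 2*y**3 - 4.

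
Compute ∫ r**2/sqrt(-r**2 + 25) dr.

Substitute r = 5·sin(θ), so dr = 5·cos(θ) dθ and the radical becomes sqrt(-r**2 + 25) = 5·cos(θ) by the Pythagorean identity.
Integrate the resulting trig expression in θ, then back-substitute θ = asin(r/5), sin(θ) = r/5, cos(θ) = sqrt(-r**2 + 25)/5 (absorbing any constant into C).

-r*sqrt(-r**2 + 25)/2 + 25*asin(r/5)/2 + C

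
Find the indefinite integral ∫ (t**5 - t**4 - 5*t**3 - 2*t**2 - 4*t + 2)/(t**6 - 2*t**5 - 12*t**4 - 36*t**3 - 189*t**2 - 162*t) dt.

Factor the denominator: t*(t - 6)*(t + 1)*(t + 3)*(t**2 + 9).
Partial-fraction decomposition: 61*(2*t - 1)/(270*(t**2 + 9)) + 193/(972*(t + 3)) + 1/(20*(t + 1)) + 379/(1215*(t - 6)) - 1/(81*t).
Integrate each term; A/(t−a) gives A·log|t−a|; the (Bt+D)/(t²+p²) term gives a log and an atan.

-log(t)/81 + 379*log(t - 6)/1215 + log(t + 1)/20 + 193*log(t + 3)/972 + 61*log(t**2 + 9)/270 - 61*atan(t/3)/810 + C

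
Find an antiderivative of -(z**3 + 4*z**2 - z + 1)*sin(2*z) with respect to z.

z**3*cos(2*z)/2 - 3*z**2*sin(2*z)/4 + 2*z**2*cos(2*z) - 2*z*sin(2*z) - 5*z*cos(2*z)/4 + 5*sin(2*z)/8 - cos(2*z)/2 + C

Use integration by parts with u = z**3 + 4*z**2 - z + 1, dv = -sin(2*z) dz, so v = cos(2*z)/2.
Apply parts 3 times (tabular method): alternate signs, differentiate u down to 0, integrate dv up.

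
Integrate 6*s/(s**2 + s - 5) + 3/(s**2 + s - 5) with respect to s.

Let u = s**2 + s - 5, so du = (2*s + 1) ds.
Rewriting, the integral becomes 3·∫ 1/u du = 3·log(u).
Substituting back, u = s**2 + s - 5.

3*log(s**2 + s - 5) + C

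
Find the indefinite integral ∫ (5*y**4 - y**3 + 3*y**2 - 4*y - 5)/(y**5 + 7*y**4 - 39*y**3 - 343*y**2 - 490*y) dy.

Factor the denominator: y*(y - 7)*(y + 2)*(y + 5)*(y + 7).
Partial-fraction decomposition: 6259/(490*(y + 7)) - 167/(18*(y + 5)) + 103/(270*(y + 2)) + 1472/(1323*(y - 7)) + 1/(98*y).
Integrate each term: A/(y−a) contributes A·log|y−a|.

log(y)/98 + 1472*log(y - 7)/1323 + 103*log(y + 2)/270 - 167*log(y + 5)/18 + 6259*log(y + 7)/490 + C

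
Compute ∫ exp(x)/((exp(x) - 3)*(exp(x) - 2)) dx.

Let u = e^x, du = e^x dx.
The integral becomes ∫ du/((u-3)(u-2)); decompose into partial fractions.

log(exp(x) - 3) - log(exp(x) - 2) + C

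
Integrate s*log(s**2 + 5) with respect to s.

Let u = s**2 + 5, so du = (2*s) ds.
The integral becomes (1/2)·∫ log(u) du; integrate by parts with u′=log(u), dv′=du.

s**2*log(s**2 + 5)/2 - s**2/2 + 5*log(s**2 + 5)/2 + C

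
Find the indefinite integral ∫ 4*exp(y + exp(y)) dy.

4*exp(exp(y)) + C

Let u = exp(y), so du = (exp(y)) dy.
Rewriting, the integral becomes 4·∫ e^u du = 4·e^u.
Substituting back, u = exp(y).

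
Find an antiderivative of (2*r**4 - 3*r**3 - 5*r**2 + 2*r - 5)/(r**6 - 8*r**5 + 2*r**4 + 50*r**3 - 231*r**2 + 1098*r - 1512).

3537*log(r - 7)/12760 - 37*log(r - 3)/504 - log(r - 2)/30 - 611*log(r + 4)/11550 - 767*log(r**2 + 9)/13050 + 587*atan(r/3)/13050 + C

Factor the denominator: (r - 7)*(r - 3)*(r - 2)*(r + 4)*(r**2 + 9).
Partial-fraction decomposition: -(1534*r - 1761)/(13050*(r**2 + 9)) - 611/(11550*(r + 4)) - 1/(30*(r - 2)) - 37/(504*(r - 3)) + 3537/(12760*(r - 7)).
Integrate each term; A/(r−a) gives A·log|r−a|; the (Br+D)/(r²+p²) term gives a log and an atan.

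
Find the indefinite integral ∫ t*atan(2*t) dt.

Use integration by parts with u = arctan(2*t), dv = t dt.
Then du = 2/(4*t**2 + 1) dt.

t**2*atan(2*t)/2 - t/4 + atan(2*t)/8 + C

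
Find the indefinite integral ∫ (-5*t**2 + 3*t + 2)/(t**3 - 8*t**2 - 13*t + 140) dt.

Factor the denominator: (t - 7)*(t - 5)*(t + 4).
Partial-fraction decomposition: -10/(11*(t + 4)) + 6/(t - 5) - 111/(11*(t - 7)).
Integrate each term: A/(t−a) contributes A·log|t−a|.

-111*log(t - 7)/11 + 6*log(t - 5) - 10*log(t + 4)/11 + C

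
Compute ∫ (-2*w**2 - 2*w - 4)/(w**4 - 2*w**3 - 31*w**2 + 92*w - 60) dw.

Factor the denominator: (w - 5)*(w - 2)*(w - 1)*(w + 6).
Partial-fraction decomposition: 8/(77*(w + 6)) - 2/(7*(w - 1)) + 2/(3*(w - 2)) - 16/(33*(w - 5)).
Integrate each term: A/(w−a) contributes A·log|w−a|.

-16*log(w - 5)/33 + 2*log(w - 2)/3 - 2*log(w - 1)/7 + 8*log(w + 6)/77 + C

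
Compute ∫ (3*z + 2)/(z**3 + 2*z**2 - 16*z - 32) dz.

7*log(z - 4)/24 + log(z + 2)/3 - 5*log(z + 4)/8 + C

Factor the denominator: (z - 4)*(z + 2)*(z + 4).
Partial-fraction decomposition: -5/(8*(z + 4)) + 1/(3*(z + 2)) + 7/(24*(z - 4)).
Integrate each term: A/(z−a) contributes A·log|z−a|.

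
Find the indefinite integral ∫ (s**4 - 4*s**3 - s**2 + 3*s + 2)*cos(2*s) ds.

s**4*sin(2*s)/2 - 2*s**3*sin(2*s) + s**3*cos(2*s) - 2*s**2*sin(2*s) - 3*s**2*cos(2*s) + 9*s*sin(2*s)/2 - 2*s*cos(2*s) + 2*sin(2*s) + 9*cos(2*s)/4 + C

Use integration by parts with u = s**4 - 4*s**3 - s**2 + 3*s + 2, dv = cos(2*s) ds, so v = sin(2*s)/2.
Apply parts 4 times (tabular method): alternate signs, differentiate u down to 0, integrate dv up.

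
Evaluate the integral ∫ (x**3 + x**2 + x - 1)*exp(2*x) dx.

(4*x**3 - 2*x**2 + 6*x - 7)*exp(2*x)/8 + C

Use integration by parts with u = x**3 + x**2 + x - 1, dv = exp(2*x) dx, so v = exp(2*x)/2.
Apply parts 3 times (tabular method): alternate signs, differentiate u down to 0, integrate dv up.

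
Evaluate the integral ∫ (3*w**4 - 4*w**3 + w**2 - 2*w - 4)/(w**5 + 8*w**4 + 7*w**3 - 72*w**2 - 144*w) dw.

log(w)/36 + 67*log(w - 3)/441 + 181*log(w + 3)/9 - 3389*log(w + 4)/196 + 261/(7*w + 28) + C

Factor the denominator: w*(w - 3)*(w + 3)*(w + 4)**2.
Partial-fraction decomposition: -3389/(196*(w + 4)) - 261/(7*(w + 4)**2) + 181/(9*(w + 3)) + 67/(441*(w - 3)) + 1/(36*w).
Integrate each term; A/(w−a) gives A·log|w−a|; A/(w−a)² gives −A/(w−a).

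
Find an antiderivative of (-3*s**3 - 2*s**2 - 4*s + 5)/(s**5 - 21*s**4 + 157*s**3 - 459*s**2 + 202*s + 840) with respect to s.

Factor the denominator: (s - 7)*(s - 6)*(s - 5)*(s - 4)*(s + 1).
Partial-fraction decomposition: 1/(168*(s + 1)) + 47/(6*(s - 4)) - 110/(3*(s - 5)) + 739/(14*(s - 6)) - 575/(24*(s - 7)).
Integrate each term: A/(s−a) contributes A·log|s−a|.

-575*log(s - 7)/24 + 739*log(s - 6)/14 - 110*log(s - 5)/3 + 47*log(s - 4)/6 + log(s + 1)/168 + C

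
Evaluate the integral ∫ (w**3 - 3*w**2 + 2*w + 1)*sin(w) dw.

-w**3*cos(w) + 3*w**2*sin(w) + 3*w**2*cos(w) - 6*w*sin(w) + 4*w*cos(w) - 4*sin(w) - 7*cos(w) + C

Use integration by parts with u = w**3 - 3*w**2 + 2*w + 1, dv = sin(w) dw, so v = -cos(w).
Apply parts 3 times (tabular method): alternate signs, differentiate u down to 0, integrate dv up.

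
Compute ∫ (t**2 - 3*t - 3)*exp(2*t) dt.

Use integration by parts with u = t**2 - 3*t - 3, dv = exp(2*t) dt, so v = exp(2*t)/2.
Apply parts 2 times (tabular method): alternate signs, differentiate u down to 0, integrate dv up.

(t**2 - 4*t - 1)*exp(2*t)/2 + C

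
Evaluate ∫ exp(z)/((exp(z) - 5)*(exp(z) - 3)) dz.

Let u = e^z, du = e^z dz.
The integral becomes ∫ du/((u-5)(u-3)); decompose into partial fractions.

log(exp(z) - 5)/2 - log(exp(z) - 3)/2 + C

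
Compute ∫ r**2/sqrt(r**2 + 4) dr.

Substitute r = 2·tan(θ), so dr = 2·sec(θ)^2 dθ and the radical becomes sqrt(r**2 + 4) = 2·sec(θ) by the Pythagorean identity.
Integrate the resulting trig expression in θ, then back-substitute tan(θ) = r/2, sec(θ) = sqrt(r**2 + 4)/2 (absorbing any constant into C).

r*sqrt(r**2 + 4)/2 - 2*log(r + sqrt(r**2 + 4)) + C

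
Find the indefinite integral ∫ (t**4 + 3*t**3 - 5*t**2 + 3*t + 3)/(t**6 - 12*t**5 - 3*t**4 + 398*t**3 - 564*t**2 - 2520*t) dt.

-log(t)/840 + 3209*log(t - 7)/756 - 196513*log(t - 6)/46464 - 31*log(t + 2)/3456 - 113*log(t + 5)/21780 + 595/(176*t - 1056) + C

Factor the denominator: t*(t - 7)*(t - 6)**2*(t + 2)*(t + 5).
Partial-fraction decomposition: -113/(21780*(t + 5)) - 31/(3456*(t + 2)) - 196513/(46464*(t - 6)) - 595/(176*(t - 6)**2) + 3209/(756*(t - 7)) - 1/(840*t).
Integrate each term; A/(t−a) gives A·log|t−a|; A/(t−a)² gives −A/(t−a).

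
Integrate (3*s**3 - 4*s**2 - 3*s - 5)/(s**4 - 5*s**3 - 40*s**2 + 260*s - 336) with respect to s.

Factor the denominator: (s - 6)*(s - 4)*(s - 2)*(s + 7).
Partial-fraction decomposition: 31/(33*(s + 7)) - 1/(24*(s - 2)) - 111/(44*(s - 4)) + 37/(8*(s - 6)).
Integrate each term: A/(s−a) contributes A·log|s−a|.

37*log(s - 6)/8 - 111*log(s - 4)/44 - log(s - 2)/24 + 31*log(s + 7)/33 + C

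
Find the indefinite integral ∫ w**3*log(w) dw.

w**4*log(w)/4 - w**4/16 + C

Use integration by parts with u = log(w), dv = w**3 dw.
Then du = 1/w dw and v = w**4/4.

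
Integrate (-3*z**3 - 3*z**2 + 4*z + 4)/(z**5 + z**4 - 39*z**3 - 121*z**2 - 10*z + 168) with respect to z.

-26*log(z - 7)/135 - log(z - 1)/180 + 4*log(z + 2)/27 - 23*log(z + 3)/20 + 6*log(z + 4)/5 + C

Factor the denominator: (z - 7)*(z - 1)*(z + 2)*(z + 3)*(z + 4).
Partial-fraction decomposition: 6/(5*(z + 4)) - 23/(20*(z + 3)) + 4/(27*(z + 2)) - 1/(180*(z - 1)) - 26/(135*(z - 7)).
Integrate each term: A/(z−a) contributes A·log|z−a|.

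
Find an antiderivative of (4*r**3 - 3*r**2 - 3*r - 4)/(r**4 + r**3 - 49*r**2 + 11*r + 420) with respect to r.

Factor the denominator: (r - 5)*(r - 4)*(r + 3)*(r + 7).
Partial-fraction decomposition: 751/(264*(r + 7)) - 65/(112*(r + 3)) - 192/(77*(r - 4)) + 203/(48*(r - 5)).
Integrate each term: A/(r−a) contributes A·log|r−a|.

203*log(r - 5)/48 - 192*log(r - 4)/77 - 65*log(r + 3)/112 + 751*log(r + 7)/264 + C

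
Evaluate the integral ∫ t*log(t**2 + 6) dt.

Let u = t**2 + 6, so du = (2*t) dt.
The integral becomes (1/2)·∫ log(u) du; integrate by parts with u′=log(u), dv′=du.

t**2*log(t**2 + 6)/2 - t**2/2 + 3*log(t**2 + 6) + C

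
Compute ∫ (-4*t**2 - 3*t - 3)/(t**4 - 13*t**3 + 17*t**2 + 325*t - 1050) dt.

Factor the denominator: (t - 7)*(t - 6)*(t - 5)*(t + 5).
Partial-fraction decomposition: 1/(15*(t + 5)) - 59/(10*(t - 5)) + 15/(t - 6) - 55/(6*(t - 7)).
Integrate each term: A/(t−a) contributes A·log|t−a|.

-55*log(t - 7)/6 + 15*log(t - 6) - 59*log(t - 5)/10 + log(t + 5)/15 + C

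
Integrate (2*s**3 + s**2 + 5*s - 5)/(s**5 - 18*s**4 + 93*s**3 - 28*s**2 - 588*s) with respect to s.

Factor the denominator: s*(s - 7)**2*(s - 6)*(s + 2).
Partial-fraction decomposition: -1/(48*(s + 2)) + 493/(48*(s - 6)) - 1508/(147*(s - 7)) + 85/(7*(s - 7)**2) + 5/(588*s).
Integrate each term; A/(s−a) gives A·log|s−a|; A/(s−a)² gives −A/(s−a).

5*log(s)/588 - 1508*log(s - 7)/147 + 493*log(s - 6)/48 - log(s + 2)/48 - 85/(7*s - 49) + C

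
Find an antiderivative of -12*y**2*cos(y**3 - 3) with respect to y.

-4*sin(y**3 - 3) + C

Let u = y**3 - 3, so du = (3*y**2) dy.
Rewriting, the integral becomes -4·∫ cos(u) du = -4·sin(u).
Substituting back, u = y**3 - 3.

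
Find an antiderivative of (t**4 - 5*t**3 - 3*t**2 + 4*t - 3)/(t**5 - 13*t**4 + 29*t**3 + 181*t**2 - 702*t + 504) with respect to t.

Factor the denominator: (t - 7)*(t - 6)*(t - 3)*(t - 1)*(t + 4).
Partial-fraction decomposition: 509/(3850*(t + 4)) + 1/(50*(t - 1)) - 3/(7*(t - 3)) - 43/(50*(t - 6)) + 47/(22*(t - 7)).
Integrate each term: A/(t−a) contributes A·log|t−a|.

47*log(t - 7)/22 - 43*log(t - 6)/50 - 3*log(t - 3)/7 + log(t - 1)/50 + 509*log(t + 4)/3850 + C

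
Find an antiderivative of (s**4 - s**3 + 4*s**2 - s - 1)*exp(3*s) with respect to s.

(27*s**4 - 63*s**3 + 171*s**2 - 141*s + 20)*exp(3*s)/81 + C

Use integration by parts with u = s**4 - s**3 + 4*s**2 - s - 1, dv = exp(3*s) ds, so v = exp(3*s)/3.
Apply parts 4 times (tabular method): alternate signs, differentiate u down to 0, integrate dv up.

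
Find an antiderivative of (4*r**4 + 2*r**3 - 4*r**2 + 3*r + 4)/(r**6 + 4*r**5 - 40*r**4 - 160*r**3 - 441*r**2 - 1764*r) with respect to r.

Factor the denominator: r*(r - 7)*(r + 4)*(r + 7)*(r**2 + 9).
Partial-fraction decomposition: (1321*r + 3816)/(13050*(r**2 + 9)) - 8705/(17052*(r + 7)) + 206/(825*(r + 4)) + 10119/(62524*(r - 7)) - 1/(441*r).
Integrate each term; A/(r−a) gives A·log|r−a|; the (Br+D)/(r²+p²) term gives a log and an atan.

-log(r)/441 + 10119*log(r - 7)/62524 + 206*log(r + 4)/825 - 8705*log(r + 7)/17052 + 1321*log(r**2 + 9)/26100 + 212*atan(r/3)/2175 + C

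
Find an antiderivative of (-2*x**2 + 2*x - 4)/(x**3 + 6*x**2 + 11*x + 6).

Factor the denominator: (x + 1)*(x + 2)*(x + 3).
Partial-fraction decomposition: -14/(x + 3) + 16/(x + 2) - 4/(x + 1).
Integrate each term: A/(x−a) contributes A·log|x−a|.

-4*log(x + 1) + 16*log(x + 2) - 14*log(x + 3) + C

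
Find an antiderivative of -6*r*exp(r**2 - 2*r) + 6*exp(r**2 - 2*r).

-3*exp(r**2 - 2*r) + C

Let u = r**2 - 2*r, so du = (2*r - 2) dr.
Rewriting, the integral becomes -3·∫ e^u du = -3·e^u.
Substituting back, u = r**2 - 2*r.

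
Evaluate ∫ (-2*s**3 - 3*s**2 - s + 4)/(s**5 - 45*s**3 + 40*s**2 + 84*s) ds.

log(s)/21 - 271*log(s - 6)/1092 + 13*log(s - 2)/108 - 2*log(s + 1)/63 + 275*log(s + 7)/2457 + C

Factor the denominator: s*(s - 6)*(s - 2)*(s + 1)*(s + 7).
Partial-fraction decomposition: 275/(2457*(s + 7)) - 2/(63*(s + 1)) + 13/(108*(s - 2)) - 271/(1092*(s - 6)) + 1/(21*s).
Integrate each term: A/(s−a) contributes A·log|s−a|.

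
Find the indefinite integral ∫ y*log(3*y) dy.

y**2*(log(y) + log(3))/2 - y**2/4 + C

Use integration by parts with u = log(3*y), dv = y dy.
Then du = 1/y dy and v = y**2/2.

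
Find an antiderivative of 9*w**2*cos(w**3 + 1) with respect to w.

Let u = w**3 + 1, so du = (3*w**2) dw.
Rewriting, the integral becomes 3·∫ cos(u) du = 3·sin(u).
Substituting back, u = w**3 + 1.

3*sin(w**3 + 1) + C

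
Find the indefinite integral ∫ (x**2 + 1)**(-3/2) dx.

x/sqrt(x**2 + 1) + C

Substitute x = tan(θ), so dx = sec(θ)^2 dθ and the radical becomes sqrt(x**2 + 1) = sec(θ) by the Pythagorean identity.
Integrate the resulting trig expression in θ, then back-substitute tan(θ) = x, sec(θ) = sqrt(x**2 + 1) (absorbing any constant into C).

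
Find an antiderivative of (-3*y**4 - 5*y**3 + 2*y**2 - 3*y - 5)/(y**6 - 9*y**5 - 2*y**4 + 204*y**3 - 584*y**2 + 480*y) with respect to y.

-log(y)/96 - 4919*log(y - 6)/2112 + 1073*log(y - 4)/288 - 643*log(y - 2)/448 + 34*log(y + 5)/693 + 13/(16*y - 32) + C

Factor the denominator: y*(y - 6)*(y - 4)*(y - 2)**2*(y + 5).
Partial-fraction decomposition: 34/(693*(y + 5)) - 643/(448*(y - 2)) - 13/(16*(y - 2)**2) + 1073/(288*(y - 4)) - 4919/(2112*(y - 6)) - 1/(96*y).
Integrate each term; A/(y−a) gives A·log|y−a|; A/(y−a)² gives −A/(y−a).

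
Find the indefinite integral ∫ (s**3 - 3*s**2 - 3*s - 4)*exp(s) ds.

(s**3 - 6*s**2 + 9*s - 13)*exp(s) + C

Use integration by parts with u = s**3 - 3*s**2 - 3*s - 4, dv = exp(s) ds, so v = exp(s).
Apply parts 3 times (tabular method): alternate signs, differentiate u down to 0, integrate dv up.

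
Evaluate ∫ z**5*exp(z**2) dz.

(z**4 - 2*z**2 + 2)*exp(z**2)/2 + C

Let u = z², du = 2z dz; rewrite as (1/2)∫ u^2·exp(1u) du.
Now integrate by parts 2 times.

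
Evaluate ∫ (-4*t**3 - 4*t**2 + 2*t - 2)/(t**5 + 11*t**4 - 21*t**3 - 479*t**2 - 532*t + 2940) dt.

-499*log(t - 6)/3718 + 23*log(t - 2)/1134 + 97*log(t + 5)/77 - 15685*log(t + 7)/13689 + 580/(117*t + 819) + C

Factor the denominator: (t - 6)*(t - 2)*(t + 5)*(t + 7)**2.
Partial-fraction decomposition: -15685/(13689*(t + 7)) - 580/(117*(t + 7)**2) + 97/(77*(t + 5)) + 23/(1134*(t - 2)) - 499/(3718*(t - 6)).
Integrate each term; A/(t−a) gives A·log|t−a|; A/(t−a)² gives −A/(t−a).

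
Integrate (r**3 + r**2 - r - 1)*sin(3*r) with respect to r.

Use integration by parts with u = r**3 + r**2 - r - 1, dv = sin(3*r) dr, so v = -cos(3*r)/3.
Apply parts 3 times (tabular method): alternate signs, differentiate u down to 0, integrate dv up.

-r**3*cos(3*r)/3 + r**2*sin(3*r)/3 - r**2*cos(3*r)/3 + 2*r*sin(3*r)/9 + 5*r*cos(3*r)/9 - 5*sin(3*r)/27 + 11*cos(3*r)/27 + C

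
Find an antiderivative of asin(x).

Use integration by parts with u = arcsin(x), dv = dx.
Then du = 1/sqrt(-x**2 + 1) dx.

x*asin(x) + sqrt(-x**2 + 1) + C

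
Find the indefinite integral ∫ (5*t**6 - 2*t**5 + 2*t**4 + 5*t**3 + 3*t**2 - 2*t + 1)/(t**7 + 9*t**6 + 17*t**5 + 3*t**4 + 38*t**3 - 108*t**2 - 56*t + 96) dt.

Factor the denominator: (t - 1)**2*(t + 1)*(t + 4)*(t + 6)*(t**2 + 4).
Partial-fraction decomposition: -(623*t + 1578)/(2000*(t**2 + 4)) + 50093/(3920*(t + 6)) - 22777/(3000*(t + 4)) + 1/(30*(t + 1)) + 1123/(12250*(t - 1)) + 6/(175*(t - 1)**2).
Integrate each term; A/(t−a) gives A·log|t−a|; the (Bt+D)/(t²+p²) term gives a log and an atan.

1123*log(t - 1)/12250 + log(t + 1)/30 - 22777*log(t + 4)/3000 + 50093*log(t + 6)/3920 - 623*log(t**2 + 4)/4000 - 789*atan(t/2)/2000 - 6/(175*t - 175) + C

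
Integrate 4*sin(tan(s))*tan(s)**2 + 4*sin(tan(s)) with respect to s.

Let u = tan(s), so du = (tan(s)**2 + 1) ds.
Rewriting, the integral becomes 4·∫ sin(u) du = 4·-cos(u).
Substituting back, u = tan(s).

-4*cos(tan(s)) + C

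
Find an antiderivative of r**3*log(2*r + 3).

r**4*log(2*r + 3)/4 - r**4/16 + r**3/8 - 9*r**2/32 + 27*r/32 - 81*log(2*r + 3)/64 + C

Use integration by parts with u = log(2*r + 3), dv = r**3 dr.
Then du = 2/(2*r + 3) dr and v = r**4/4.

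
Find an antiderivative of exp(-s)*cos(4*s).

Let I denote the integral. Integrate by parts with u = cos(4*s), dv = exp(-s) ds, so v = -exp(-s): I = -exp(-s)*cos(4*s) − 4·∫ exp(-s)*sin(4*s) ds.
Apply parts again with u = sin(4*s), dv = exp(-s) ds: ∫ exp(-s)*sin(4*s) ds = -exp(-s)*sin(4*s) + 4·I. Substituting back brings back I: I = 4*exp(-s)*sin(4*s) - exp(-s)*cos(4*s) − 16·I.
Solving for I: (1 + 16)·I equals the remaining terms, so I = (1/17)·(4*exp(-s)*sin(4*s) - exp(-s)*cos(4*s)).

4*exp(-s)*sin(4*s)/17 - exp(-s)*cos(4*s)/17 + C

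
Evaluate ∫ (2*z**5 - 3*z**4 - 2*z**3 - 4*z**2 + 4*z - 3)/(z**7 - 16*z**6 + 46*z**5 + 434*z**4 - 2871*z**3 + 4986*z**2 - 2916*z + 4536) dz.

Factor the denominator: (z - 7)*(z - 6)**2*(z - 3)*(z + 6)*(z**2 + 1).
Partial-fraction decomposition: (36*z - 43)/(34225*(z**2 + 1)) - 2131/(69264*(z + 6)) - 1/(20*(z - 3)) - 1921829/(197136*(z - 6)) - 3703/(444*(z - 6)**2) + 12777/(1300*(z - 7)).
Integrate each term; A/(z−a) gives A·log|z−a|; the (Bz+D)/(z²+p²) term gives a log and an atan.

12777*log(z - 7)/1300 - 1921829*log(z - 6)/197136 - log(z - 3)/20 - 2131*log(z + 6)/69264 + 18*log(z**2 + 1)/34225 - 43*atan(z)/34225 + 3703/(444*z - 2664) + C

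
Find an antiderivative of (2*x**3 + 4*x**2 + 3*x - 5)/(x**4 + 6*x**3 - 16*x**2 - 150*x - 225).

Factor the denominator: (x - 5)*(x + 3)**2*(x + 5).
Partial-fraction decomposition: 17/(4*(x + 5)) - 45/(16*(x + 3)) + 2/(x + 3)**2 + 9/(16*(x - 5)).
Integrate each term; A/(x−a) gives A·log|x−a|; A/(x−a)² gives −A/(x−a).

9*log(x - 5)/16 - 45*log(x + 3)/16 + 17*log(x + 5)/4 - 2/(x + 3) + C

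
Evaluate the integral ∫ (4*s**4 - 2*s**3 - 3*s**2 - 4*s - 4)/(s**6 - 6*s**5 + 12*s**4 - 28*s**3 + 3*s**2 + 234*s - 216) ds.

46*log(s - 4)/25 - 227*log(s - 3)/180 - log(s - 1)/20 - 4*log(s + 2)/65 - 1367*log(s**2 + 9)/5850 + 683*atan(s/3)/5850 + C

Factor the denominator: (s - 4)*(s - 3)*(s - 1)*(s + 2)*(s**2 + 9).
Partial-fraction decomposition: -(2734*s - 2049)/(5850*(s**2 + 9)) - 4/(65*(s + 2)) - 1/(20*(s - 1)) - 227/(180*(s - 3)) + 46/(25*(s - 4)).
Integrate each term; A/(s−a) gives A·log|s−a|; the (Bs+D)/(s²+p²) term gives a log and an atan.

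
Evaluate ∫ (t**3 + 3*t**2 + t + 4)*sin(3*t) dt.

-t**3*cos(3*t)/3 + t**2*sin(3*t)/3 - t**2*cos(3*t) + 2*t*sin(3*t)/3 - t*cos(3*t)/9 + sin(3*t)/27 - 10*cos(3*t)/9 + C

Use integration by parts with u = t**3 + 3*t**2 + t + 4, dv = sin(3*t) dt, so v = -cos(3*t)/3.
Apply parts 3 times (tabular method): alternate signs, differentiate u down to 0, integrate dv up.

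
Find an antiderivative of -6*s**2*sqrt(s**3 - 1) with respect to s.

-4*(s**3 - 1)**(3/2)/3 + C

Let u = s**3 - 1, so du = (3*s**2) ds.
Rewriting, the integral becomes -2·∫ √u du = -2·(2/3)u^(3/2).
Substituting back, u = s**3 - 1.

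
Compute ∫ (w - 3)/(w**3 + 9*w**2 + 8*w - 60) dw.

-log(w - 2)/56 + 8*log(w + 5)/7 - 9*log(w + 6)/8 + C

Factor the denominator: (w - 2)*(w + 5)*(w + 6).
Partial-fraction decomposition: -9/(8*(w + 6)) + 8/(7*(w + 5)) - 1/(56*(w - 2)).
Integrate each term: A/(w−a) contributes A·log|w−a|.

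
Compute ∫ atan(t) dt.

Use integration by parts with u = arctan(t), dv = dt.
Then du = 1/(t**2 + 1) dt.

t*atan(t) - log(t**2 + 1)/2 + C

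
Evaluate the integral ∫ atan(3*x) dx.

x*atan(3*x) - log(9*x**2 + 1)/6 + C

Use integration by parts with u = arctan(3*x), dv = dx.
Then du = 3/(9*x**2 + 1) dx.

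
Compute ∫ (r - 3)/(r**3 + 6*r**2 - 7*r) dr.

Factor the denominator: r*(r - 1)*(r + 7).
Partial-fraction decomposition: -5/(28*(r + 7)) - 1/(4*(r - 1)) + 3/(7*r).
Integrate each term: A/(r−a) contributes A·log|r−a|.

3*log(r)/7 - log(r - 1)/4 - 5*log(r + 7)/28 + C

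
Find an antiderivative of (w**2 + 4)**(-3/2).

Substitute w = 2·tan(θ), so dw = 2·sec(θ)^2 dθ and the radical becomes sqrt(w**2 + 4) = 2·sec(θ) by the Pythagorean identity.
Integrate the resulting trig expression in θ, then back-substitute tan(θ) = w/2, sec(θ) = sqrt(w**2 + 4)/2 (absorbing any constant into C).

w/(4*sqrt(w**2 + 4)) + C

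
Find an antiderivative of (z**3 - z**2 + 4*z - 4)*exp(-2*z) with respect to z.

Use integration by parts with u = z**3 - z**2 + 4*z - 4, dv = exp(-2*z) dz, so v = -exp(-2*z)/2.
Apply parts 3 times (tabular method): alternate signs, differentiate u down to 0, integrate dv up.

(-4*z**3 - 2*z**2 - 18*z + 7)*exp(-2*z)/8 + C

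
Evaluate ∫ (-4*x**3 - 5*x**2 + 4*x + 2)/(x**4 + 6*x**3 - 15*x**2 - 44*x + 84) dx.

Factor the denominator: (x - 2)**2*(x + 3)*(x + 7).
Partial-fraction decomposition: -367/(108*(x + 7)) + 53/(100*(x + 3)) - 764/(675*(x - 2)) - 14/(15*(x - 2)**2).
Integrate each term; A/(x−a) gives A·log|x−a|; A/(x−a)² gives −A/(x−a).

-764*log(x - 2)/675 + 53*log(x + 3)/100 - 367*log(x + 7)/108 + 14/(15*x - 30) + C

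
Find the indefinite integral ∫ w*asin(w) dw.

Use integration by parts with u = arcsin(w), dv = w dw.
Then du = 1/sqrt(-w**2 + 1) dw.

w**2*asin(w)/2 + w*sqrt(-w**2 + 1)/4 - asin(w)/4 + C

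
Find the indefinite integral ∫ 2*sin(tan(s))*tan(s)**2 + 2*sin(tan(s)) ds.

-2*cos(tan(s)) + C

Let u = tan(s), so du = (tan(s)**2 + 1) ds.
Rewriting, the integral becomes 2·∫ sin(u) du = 2·-cos(u).
Substituting back, u = tan(s).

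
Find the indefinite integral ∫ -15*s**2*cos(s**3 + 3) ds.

Let u = s**3 + 3, so du = (3*s**2) ds.
Rewriting, the integral becomes -5·∫ cos(u) du = -5·sin(u).
Substituting back, u = s**3 + 3.

-5*sin(s**3 + 3) + C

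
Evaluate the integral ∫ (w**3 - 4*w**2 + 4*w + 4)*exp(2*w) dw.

(4*w**3 - 22*w**2 + 38*w - 3)*exp(2*w)/8 + C

Use integration by parts with u = w**3 - 4*w**2 + 4*w + 4, dv = exp(2*w) dw, so v = exp(2*w)/2.
Apply parts 3 times (tabular method): alternate signs, differentiate u down to 0, integrate dv up.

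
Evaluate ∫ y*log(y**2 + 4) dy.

Let u = y**2 + 4, so du = (2*y) dy.
The integral becomes (1/2)·∫ log(u) du; integrate by parts with u′=log(u), dv′=du.

y**2*log(y**2 + 4)/2 - y**2/2 + 2*log(y**2 + 4) + C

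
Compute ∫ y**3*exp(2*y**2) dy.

Let u = y², du = 2y dy; rewrite as (1/2)∫ u^1·exp(2u) du.
Now integrate by parts 1 time.

(2*y**2 - 1)*exp(2*y**2)/8 + C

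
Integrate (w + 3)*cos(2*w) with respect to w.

w*sin(2*w)/2 + 3*sin(2*w)/2 + cos(2*w)/4 + C

Use integration by parts with u = w + 3, dv = cos(2*w) dw, so v = sin(2*w)/2.
Apply parts 1 times (tabular method): alternate signs, differentiate u down to 0, integrate dv up.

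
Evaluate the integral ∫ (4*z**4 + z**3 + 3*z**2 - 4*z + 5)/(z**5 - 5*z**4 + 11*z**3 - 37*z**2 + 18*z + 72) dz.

Factor the denominator: (z - 4)*(z - 2)*(z + 1)*(z**2 + 9).
Partial-fraction decomposition: (57*z + 673)/(130*(z**2 + 9)) + 1/(10*(z + 1)) - 27/(26*(z - 2)) + 9/(2*(z - 4)).
Integrate each term; A/(z−a) gives A·log|z−a|; the (Bz+D)/(z²+p²) term gives a log and an atan.

9*log(z - 4)/2 - 27*log(z - 2)/26 + log(z + 1)/10 + 57*log(z**2 + 9)/260 + 673*atan(z/3)/390 + C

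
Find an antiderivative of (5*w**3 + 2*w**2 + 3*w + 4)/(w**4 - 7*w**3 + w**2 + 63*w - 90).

Factor the denominator: (w - 5)*(w - 3)*(w - 2)*(w + 3).
Partial-fraction decomposition: 61/(120*(w + 3)) + 58/(15*(w - 2)) - 83/(6*(w - 3)) + 347/(24*(w - 5)).
Integrate each term: A/(w−a) contributes A·log|w−a|.

347*log(w - 5)/24 - 83*log(w - 3)/6 + 58*log(w - 2)/15 + 61*log(w + 3)/120 + C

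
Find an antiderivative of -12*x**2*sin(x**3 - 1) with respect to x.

4*cos(x**3 - 1) + C

Let u = x**3 - 1, so du = (3*x**2) dx.
Rewriting, the integral becomes -4·∫ sin(u) du = -4·-cos(u).
Substituting back, u = x**3 - 1.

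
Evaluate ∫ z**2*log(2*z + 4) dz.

z**3*log(2*z + 4)/3 - z**3/9 + z**2/3 - 4*z/3 + 8*log(z + 2)/3 + C

Use integration by parts with u = log(2*z + 4), dv = z**2 dz.
Then du = 2/(2*z + 4) dz and v = z**3/3.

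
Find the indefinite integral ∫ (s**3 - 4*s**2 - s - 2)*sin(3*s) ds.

Use integration by parts with u = s**3 - 4*s**2 - s - 2, dv = sin(3*s) ds, so v = -cos(3*s)/3.
Apply parts 3 times (tabular method): alternate signs, differentiate u down to 0, integrate dv up.

-s**3*cos(3*s)/3 + s**2*sin(3*s)/3 + 4*s**2*cos(3*s)/3 - 8*s*sin(3*s)/9 + 5*s*cos(3*s)/9 - 5*sin(3*s)/27 + 10*cos(3*s)/27 + C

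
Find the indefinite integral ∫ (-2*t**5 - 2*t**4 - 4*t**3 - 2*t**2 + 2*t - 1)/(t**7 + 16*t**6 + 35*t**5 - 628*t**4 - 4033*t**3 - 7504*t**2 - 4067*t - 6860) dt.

-13291*log(t - 7)/431200 - 103*log(t + 4)/99 + 1813*log(t + 5)/416 - 3623281*log(t + 7)/1102500 - 17*log(t**2 + 1)/65000 - 3*atan(t)/16250 + 30071/(4200*t + 29400) + C

Factor the denominator: (t - 7)*(t + 4)*(t + 5)*(t + 7)**2*(t**2 + 1).
Partial-fraction decomposition: -(17*t + 6)/(32500*(t**2 + 1)) - 3623281/(1102500*(t + 7)) - 30071/(4200*(t + 7)**2) + 1813/(416*(t + 5)) - 103/(99*(t + 4)) - 13291/(431200*(t - 7)).
Integrate each term; A/(t−a) gives A·log|t−a|; the (Bt+D)/(t²+p²) term gives a log and an atan.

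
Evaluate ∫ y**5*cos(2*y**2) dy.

Let u = y², du = 2y dy; rewrite as (1/2)∫ u^2·cos(2u) du.
Now integrate by parts 2 times.

y**4*sin(2*y**2)/4 + y**2*cos(2*y**2)/4 - sin(2*y**2)/8 + C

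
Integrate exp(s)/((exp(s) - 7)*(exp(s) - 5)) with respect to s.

log(exp(s) - 7)/2 - log(exp(s) - 5)/2 + C

Let u = e^s, du = e^s ds.
The integral becomes ∫ du/((u-5)(u-7)); decompose into partial fractions.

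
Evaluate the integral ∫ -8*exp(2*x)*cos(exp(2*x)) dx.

Let u = exp(2*x), so du = (2*exp(2*x)) dx.
Rewriting, the integral becomes -4·∫ cos(u) du = -4·sin(u).
Substituting back, u = exp(2*x).

-4*sin(exp(2*x)) + C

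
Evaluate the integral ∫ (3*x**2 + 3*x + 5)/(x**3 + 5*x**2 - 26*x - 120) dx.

Factor the denominator: (x - 5)*(x + 4)*(x + 6).
Partial-fraction decomposition: 95/(22*(x + 6)) - 41/(18*(x + 4)) + 95/(99*(x - 5)).
Integrate each term: A/(x−a) contributes A·log|x−a|.

95*log(x - 5)/99 - 41*log(x + 4)/18 + 95*log(x + 6)/22 + C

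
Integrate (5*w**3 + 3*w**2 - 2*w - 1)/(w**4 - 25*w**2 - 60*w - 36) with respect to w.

Factor the denominator: (w - 6)*(w + 1)*(w + 2)*(w + 3).
Partial-fraction decomposition: 103/(18*(w + 3)) - 25/(8*(w + 2)) + 1/(14*(w + 1)) + 1175/(504*(w - 6)).
Integrate each term: A/(w−a) contributes A·log|w−a|.

1175*log(w - 6)/504 + log(w + 1)/14 - 25*log(w + 2)/8 + 103*log(w + 3)/18 + C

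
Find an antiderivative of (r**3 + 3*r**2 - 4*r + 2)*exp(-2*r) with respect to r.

Use integration by parts with u = r**3 + 3*r**2 - 4*r + 2, dv = exp(-2*r) dr, so v = -exp(-2*r)/2.
Apply parts 3 times (tabular method): alternate signs, differentiate u down to 0, integrate dv up.

(-4*r**3 - 18*r**2 - 2*r - 9)*exp(-2*r)/8 + C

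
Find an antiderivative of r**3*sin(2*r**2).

-r**2*cos(2*r**2)/4 + sin(2*r**2)/8 + C

Let u = r², du = 2r dr; rewrite as (1/2)∫ u^1·sin(2u) du.
Now integrate by parts 1 time.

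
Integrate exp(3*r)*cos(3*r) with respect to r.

exp(3*r)*sin(3*r)/6 + exp(3*r)*cos(3*r)/6 + C

Let I denote the integral. Integrate by parts with u = cos(3*r), dv = exp(3*r) dr, so v = exp(3*r)/3: I = exp(3*r)*cos(3*r)/3 + ∫ exp(3*r)*sin(3*r) dr.
Apply parts again with u = sin(3*r), dv = exp(3*r) dr: ∫ exp(3*r)*sin(3*r) dr = exp(3*r)*sin(3*r)/3 − I. Substituting back brings back I: I = exp(3*r)*sin(3*r)/3 + exp(3*r)*cos(3*r)/3 − I.
Solving for I: (1 + 1)·I equals the remaining terms, so I = (1/2)·(exp(3*r)*sin(3*r)/3 + exp(3*r)*cos(3*r)/3).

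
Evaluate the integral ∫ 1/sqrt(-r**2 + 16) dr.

Substitute r = 4·sin(θ), so dr = 4·cos(θ) dθ and the radical becomes sqrt(-r**2 + 16) = 4·cos(θ) by the Pythagorean identity.
Integrate the resulting trig expression in θ, then back-substitute θ = asin(r/4), sin(θ) = r/4, cos(θ) = sqrt(-r**2 + 16)/4 (absorbing any constant into C).

asin(r/4) + C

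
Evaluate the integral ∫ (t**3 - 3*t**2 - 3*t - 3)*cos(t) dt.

t**3*sin(t) - 3*t**2*sin(t) + 3*t**2*cos(t) - 9*t*sin(t) - 6*t*cos(t) + 3*sin(t) - 9*cos(t) + C

Use integration by parts with u = t**3 - 3*t**2 - 3*t - 3, dv = cos(t) dt, so v = sin(t).
Apply parts 3 times (tabular method): alternate signs, differentiate u down to 0, integrate dv up.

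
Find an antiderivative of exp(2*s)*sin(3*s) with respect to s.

2*exp(2*s)*sin(3*s)/13 - 3*exp(2*s)*cos(3*s)/13 + C

Let I denote the integral. Integrate by parts with u = sin(3*s), dv = exp(2*s) ds, so v = exp(2*s)/2: I = exp(2*s)*sin(3*s)/2 − (3/2)·∫ exp(2*s)*cos(3*s) ds.
Apply parts again with u = cos(3*s), dv = exp(2*s) ds: ∫ exp(2*s)*cos(3*s) ds = exp(2*s)*cos(3*s)/2 + (3/2)·I. Substituting back brings back I: I = exp(2*s)*sin(3*s)/2 - 3*exp(2*s)*cos(3*s)/4 − (9/4)·I.
Solving for I: (1 + 9/4)·I equals the remaining terms, so I = (4/13)·(exp(2*s)*sin(3*s)/2 - 3*exp(2*s)*cos(3*s)/4).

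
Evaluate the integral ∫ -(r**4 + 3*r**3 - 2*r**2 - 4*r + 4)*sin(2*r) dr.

r**4*cos(2*r)/2 - r**3*sin(2*r) + 3*r**3*cos(2*r)/2 - 9*r**2*sin(2*r)/4 - 5*r**2*cos(2*r)/2 + 5*r*sin(2*r)/2 - 17*r*cos(2*r)/4 + 17*sin(2*r)/8 + 13*cos(2*r)/4 + C

Use integration by parts with u = r**4 + 3*r**3 - 2*r**2 - 4*r + 4, dv = -sin(2*r) dr, so v = cos(2*r)/2.
Apply parts 4 times (tabular method): alternate signs, differentiate u down to 0, integrate dv up.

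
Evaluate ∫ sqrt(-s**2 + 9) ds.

s*sqrt(-s**2 + 9)/2 + 9*asin(s/3)/2 + C

Substitute s = 3·sin(θ), so ds = 3·cos(θ) dθ and the radical becomes sqrt(-s**2 + 9) = 3·cos(θ) by the Pythagorean identity.
Integrate the resulting trig expression in θ, then back-substitute θ = asin(s/3), sin(θ) = s/3, cos(θ) = sqrt(-s**2 + 9)/3 (absorbing any constant into C).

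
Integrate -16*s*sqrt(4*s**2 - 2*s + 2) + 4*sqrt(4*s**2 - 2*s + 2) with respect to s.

-4*(4*s**2 - 2*s + 2)**(3/2)/3 + C

Let u = 4*s**2 - 2*s + 2, so du = (8*s - 2) ds.
Rewriting, the integral becomes -2·∫ √u du = -2·(2/3)u^(3/2).
Substituting back, u = 4*s**2 - 2*s + 2.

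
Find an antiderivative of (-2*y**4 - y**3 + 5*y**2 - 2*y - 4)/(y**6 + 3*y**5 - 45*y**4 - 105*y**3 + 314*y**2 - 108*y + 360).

-661*log(y - 6)/4884 + log(y - 2)/40 - 71*log(y + 5)/143 + 547*log(y + 6)/888 - 11*log(y**2 + 1)/2405 - 59*atan(y)/2405 + C

Factor the denominator: (y - 6)*(y - 2)*(y + 5)*(y + 6)*(y**2 + 1).
Partial-fraction decomposition: -(22*y + 59)/(2405*(y**2 + 1)) + 547/(888*(y + 6)) - 71/(143*(y + 5)) + 1/(40*(y - 2)) - 661/(4884*(y - 6)).
Integrate each term; A/(y−a) gives A·log|y−a|; the (By+D)/(y²+p²) term gives a log and an atan.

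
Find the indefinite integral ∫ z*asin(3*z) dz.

z**2*asin(3*z)/2 + z*sqrt(-9*z**2 + 1)/12 - asin(3*z)/36 + C

Use integration by parts with u = arcsin(3*z), dv = z dz.
Then du = 3/sqrt(-9*z**2 + 1) dz.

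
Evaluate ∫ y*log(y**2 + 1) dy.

Let u = y**2 + 1, so du = (2*y) dy.
The integral becomes (1/2)·∫ log(u) du; integrate by parts with u′=log(u), dv′=du.

y**2*log(y**2 + 1)/2 - y**2/2 + log(y**2 + 1)/2 + C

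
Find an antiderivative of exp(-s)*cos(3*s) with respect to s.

3*exp(-s)*sin(3*s)/10 - exp(-s)*cos(3*s)/10 + C

Let I denote the integral. Integrate by parts with u = cos(3*s), dv = exp(-s) ds, so v = -exp(-s): I = -exp(-s)*cos(3*s) − 3·∫ exp(-s)*sin(3*s) ds.
Apply parts again with u = sin(3*s), dv = exp(-s) ds: ∫ exp(-s)*sin(3*s) ds = -exp(-s)*sin(3*s) + 3·I. Substituting back brings back I: I = 3*exp(-s)*sin(3*s) - exp(-s)*cos(3*s) − 9·I.
Solving for I: (1 + 9)·I equals the remaining terms, so I = (1/10)·(3*exp(-s)*sin(3*s) - exp(-s)*cos(3*s)).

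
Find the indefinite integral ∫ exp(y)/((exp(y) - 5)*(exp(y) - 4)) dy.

log(exp(y) - 5) - log(exp(y) - 4) + C

Let u = e^y, du = e^y dy.
The integral becomes ∫ du/((u-5)(u-4)); decompose into partial fractions.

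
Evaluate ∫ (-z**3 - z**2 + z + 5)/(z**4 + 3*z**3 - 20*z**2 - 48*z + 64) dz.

Factor the denominator: (z - 4)*(z - 1)*(z + 4)**2.
Partial-fraction decomposition: -923/(1600*(z + 4)) + 49/(40*(z + 4)**2) - 4/(75*(z - 1)) - 71/(192*(z - 4)).
Integrate each term; A/(z−a) gives A·log|z−a|; A/(z−a)² gives −A/(z−a).

-71*log(z - 4)/192 - 4*log(z - 1)/75 - 923*log(z + 4)/1600 - 49/(40*z + 160) + C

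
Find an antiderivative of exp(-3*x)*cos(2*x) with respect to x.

Let I denote the integral. Integrate by parts with u = cos(2*x), dv = exp(-3*x) dx, so v = -exp(-3*x)/3: I = -exp(-3*x)*cos(2*x)/3 − (2/3)·∫ exp(-3*x)*sin(2*x) dx.
Apply parts again with u = sin(2*x), dv = exp(-3*x) dx: ∫ exp(-3*x)*sin(2*x) dx = -exp(-3*x)*sin(2*x)/3 + (2/3)·I. Substituting back brings back I: I = 2*exp(-3*x)*sin(2*x)/9 - exp(-3*x)*cos(2*x)/3 − (4/9)·I.
Solving for I: (1 + 4/9)·I equals the remaining terms, so I = (9/13)·(2*exp(-3*x)*sin(2*x)/9 - exp(-3*x)*cos(2*x)/3).

2*exp(-3*x)*sin(2*x)/13 - 3*exp(-3*x)*cos(2*x)/13 + C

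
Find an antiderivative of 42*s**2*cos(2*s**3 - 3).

7*sin(2*s**3 - 3) + C

Let u = 2*s**3 - 3, so du = (6*s**2) ds.
Rewriting, the integral becomes 7·∫ cos(u) du = 7·sin(u).
Substituting back, u = 2*s**3 - 3.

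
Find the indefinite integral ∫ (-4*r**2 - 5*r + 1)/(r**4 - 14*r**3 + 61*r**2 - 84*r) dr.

Factor the denominator: r*(r - 7)*(r - 4)*(r - 3).
Partial-fraction decomposition: -25/(6*(r - 3)) + 83/(12*(r - 4)) - 115/(42*(r - 7)) - 1/(84*r).
Integrate each term: A/(r−a) contributes A·log|r−a|.

-log(r)/84 - 115*log(r - 7)/42 + 83*log(r - 4)/12 - 25*log(r - 3)/6 + C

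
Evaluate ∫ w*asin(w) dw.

w**2*asin(w)/2 + w*sqrt(-w**2 + 1)/4 - asin(w)/4 + C

Use integration by parts with u = arcsin(w), dv = w dw.
Then du = 1/sqrt(-w**2 + 1) dw.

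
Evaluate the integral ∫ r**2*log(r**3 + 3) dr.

Let u = r**3 + 3, so du = (3*r**2) dr.
The integral becomes (1/3)·∫ log(u) du; integrate by parts with u′=log(u), dv′=du.

r**3*log(r**3 + 3)/3 - r**3/3 + log(r**3 + 3) + C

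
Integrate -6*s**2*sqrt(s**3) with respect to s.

-4*(s**3)**(3/2)/3 + C

Let u = s**3, so du = (3*s**2) ds.
Rewriting, the integral becomes -2·∫ √u du = -2·(2/3)u^(3/2).
Substituting back, u = s**3.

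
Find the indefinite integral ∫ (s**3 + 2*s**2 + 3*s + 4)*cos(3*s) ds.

s**3*sin(3*s)/3 + 2*s**2*sin(3*s)/3 + s**2*cos(3*s)/3 + 7*s*sin(3*s)/9 + 4*s*cos(3*s)/9 + 32*sin(3*s)/27 + 7*cos(3*s)/27 + C

Use integration by parts with u = s**3 + 2*s**2 + 3*s + 4, dv = cos(3*s) ds, so v = sin(3*s)/3.
Apply parts 3 times (tabular method): alternate signs, differentiate u down to 0, integrate dv up.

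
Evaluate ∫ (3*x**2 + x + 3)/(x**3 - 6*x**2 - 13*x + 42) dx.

157*log(x - 7)/50 - 17*log(x - 2)/25 + 27*log(x + 3)/50 + C

Factor the denominator: (x - 7)*(x - 2)*(x + 3).
Partial-fraction decomposition: 27/(50*(x + 3)) - 17/(25*(x - 2)) + 157/(50*(x - 7)).
Integrate each term: A/(x−a) contributes A·log|x−a|.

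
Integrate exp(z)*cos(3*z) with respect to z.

Let I denote the integral. Integrate by parts with u = cos(3*z), dv = exp(z) dz, so v = exp(z): I = exp(z)*cos(3*z) + 3·∫ exp(z)*sin(3*z) dz.
Apply parts again with u = sin(3*z), dv = exp(z) dz: ∫ exp(z)*sin(3*z) dz = exp(z)*sin(3*z) − 3·I. Substituting back brings back I: I = 3*exp(z)*sin(3*z) + exp(z)*cos(3*z) − 9·I.
Solving for I: (1 + 9)·I equals the remaining terms, so I = (1/10)·(3*exp(z)*sin(3*z) + exp(z)*cos(3*z)).

3*exp(z)*sin(3*z)/10 + exp(z)*cos(3*z)/10 + C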